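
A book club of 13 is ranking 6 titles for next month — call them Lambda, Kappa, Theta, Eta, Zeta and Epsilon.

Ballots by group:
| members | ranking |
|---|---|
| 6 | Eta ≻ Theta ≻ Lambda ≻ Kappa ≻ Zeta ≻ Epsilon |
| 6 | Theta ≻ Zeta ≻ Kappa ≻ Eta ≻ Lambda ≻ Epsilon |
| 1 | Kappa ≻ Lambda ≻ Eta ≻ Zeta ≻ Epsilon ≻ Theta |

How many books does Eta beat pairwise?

Eta against each rival (13 members):
Eta–Lambda: Eta 12–1.
Eta vs Kappa: Eta is ranked higher on 6 ballots, Kappa on 7. Kappa wins 7–6.
Eta vs Theta: Eta preferred on 6+1 = 7 ballots; Eta wins 7–6.
Eta vs Zeta: 6+1 = 7 for Eta, 6 for Zeta — Eta by 7–6.
Eta vs Epsilon: Eta is ranked higher on 6+6+1 = 13 ballots, Epsilon on 0. Eta wins 13–0.
Eta beats Lambda, Theta, Zeta, Epsilon; loses to Kappa — 4 pairwise wins.

4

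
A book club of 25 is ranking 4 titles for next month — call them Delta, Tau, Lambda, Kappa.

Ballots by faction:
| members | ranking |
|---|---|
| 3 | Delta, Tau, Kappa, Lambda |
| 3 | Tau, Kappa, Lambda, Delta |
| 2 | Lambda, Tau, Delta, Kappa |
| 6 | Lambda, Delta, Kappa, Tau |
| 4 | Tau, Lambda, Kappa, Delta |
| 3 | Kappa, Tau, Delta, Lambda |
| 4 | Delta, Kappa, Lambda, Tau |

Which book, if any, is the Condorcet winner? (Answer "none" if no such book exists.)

Check each pair by majority over 25 ballots:
Delta vs Tau: Delta wins 13–12.
Delta vs Lambda: Delta preferred on 3+3+4 = 10 ballots; Lambda wins 15–10.
Delta vs Kappa: Delta, 15–10.
Tau vs Lambda: Tau preferred on 3+3+4+3 = 13 ballots; Tau wins 13–12.
Tau–Kappa: Kappa 13–12.
Lambda–Kappa: Kappa 13–12.
Each book drops at least one matchup (Delta loses to Lambda; Tau loses to Delta; Lambda loses to Tau; Kappa loses to Delta); the cycle Delta → Tau → Lambda → Delta rules out a Condorcet winner.

none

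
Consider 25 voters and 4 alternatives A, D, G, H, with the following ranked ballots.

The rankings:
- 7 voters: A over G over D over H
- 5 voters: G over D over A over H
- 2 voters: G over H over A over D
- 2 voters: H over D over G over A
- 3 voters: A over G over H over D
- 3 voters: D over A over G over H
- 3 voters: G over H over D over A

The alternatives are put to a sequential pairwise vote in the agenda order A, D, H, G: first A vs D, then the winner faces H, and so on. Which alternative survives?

Round 1: A vs D — 12–13, D advances.
Round 2: D vs H — 15–10, D advances.
Round 3: D vs G — 5–20, G advances.
G survives the agenda.

G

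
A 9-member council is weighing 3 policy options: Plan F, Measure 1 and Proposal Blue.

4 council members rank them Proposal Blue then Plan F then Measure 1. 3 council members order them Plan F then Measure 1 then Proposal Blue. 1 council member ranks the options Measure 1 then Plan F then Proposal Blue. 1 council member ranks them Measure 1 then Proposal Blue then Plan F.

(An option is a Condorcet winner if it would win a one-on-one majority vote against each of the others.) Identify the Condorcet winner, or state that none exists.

none

Pairwise majorities:
Plan F vs Measure 1: Plan F wins 7–2.
Plan F vs Proposal Blue: Proposal Blue, 5–4.
Measure 1 vs Proposal Blue: Measure 1, 5–4.
Each option drops at least one matchup (Plan F loses to Proposal Blue; Measure 1 loses to Plan F; Proposal Blue loses to Measure 1); the cycle Plan F → Measure 1 → Proposal Blue → Plan F rules out a Condorcet winner.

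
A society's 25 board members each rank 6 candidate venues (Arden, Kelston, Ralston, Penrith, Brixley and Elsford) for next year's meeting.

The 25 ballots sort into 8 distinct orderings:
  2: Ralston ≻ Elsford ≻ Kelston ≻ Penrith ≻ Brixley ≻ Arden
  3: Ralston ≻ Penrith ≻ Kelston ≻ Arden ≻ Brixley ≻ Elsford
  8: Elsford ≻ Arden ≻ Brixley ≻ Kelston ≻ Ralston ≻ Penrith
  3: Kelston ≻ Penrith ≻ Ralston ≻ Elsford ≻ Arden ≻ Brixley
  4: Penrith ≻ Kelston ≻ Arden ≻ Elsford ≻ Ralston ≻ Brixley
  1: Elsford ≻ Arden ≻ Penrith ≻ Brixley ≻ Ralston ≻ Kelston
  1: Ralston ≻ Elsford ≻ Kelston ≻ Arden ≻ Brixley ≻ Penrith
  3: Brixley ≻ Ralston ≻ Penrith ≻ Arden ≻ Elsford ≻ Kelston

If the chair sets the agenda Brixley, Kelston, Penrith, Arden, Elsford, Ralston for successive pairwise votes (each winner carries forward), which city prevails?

Round 1: Brixley vs Kelston — 12–13, Kelston advances.
Round 2: Kelston vs Penrith — 14–11, Kelston advances.
Round 3: Kelston vs Arden — 13–12, Kelston advances.
Round 4: Kelston vs Elsford — 10–15, Elsford advances.
Round 5: Elsford vs Ralston — 13–12, Elsford advances.
Elsford survives the agenda.

Elsford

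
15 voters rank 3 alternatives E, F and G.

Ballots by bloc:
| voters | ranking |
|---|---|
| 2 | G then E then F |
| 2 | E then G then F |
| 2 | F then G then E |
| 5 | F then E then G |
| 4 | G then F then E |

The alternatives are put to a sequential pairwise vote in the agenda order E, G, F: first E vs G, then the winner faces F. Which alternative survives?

G

Round 1: E vs G — 7–8, G advances.
Round 2: G vs F — 8–7, G advances.
The agenda winner is G.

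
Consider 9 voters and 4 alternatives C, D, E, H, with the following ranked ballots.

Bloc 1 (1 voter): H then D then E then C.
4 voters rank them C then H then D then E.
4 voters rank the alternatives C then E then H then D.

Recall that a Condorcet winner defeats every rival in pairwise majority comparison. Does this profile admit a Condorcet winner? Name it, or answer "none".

C

Pairwise majorities:
C vs D: 8 to 1, C.
C vs E: 8 to 1, C.
C vs H: C preferred on 4+4 = 8 ballots; C wins 8–1.
D vs E: D is ranked higher on 1+4 = 5 ballots, E on 4. D wins 5–4.
D vs H: D preferred on 0 ballots; H wins 9–0.
E vs H: 4 for E, 5 for H — H by 5–4.
Only C has no losses; C is the Condorcet winner.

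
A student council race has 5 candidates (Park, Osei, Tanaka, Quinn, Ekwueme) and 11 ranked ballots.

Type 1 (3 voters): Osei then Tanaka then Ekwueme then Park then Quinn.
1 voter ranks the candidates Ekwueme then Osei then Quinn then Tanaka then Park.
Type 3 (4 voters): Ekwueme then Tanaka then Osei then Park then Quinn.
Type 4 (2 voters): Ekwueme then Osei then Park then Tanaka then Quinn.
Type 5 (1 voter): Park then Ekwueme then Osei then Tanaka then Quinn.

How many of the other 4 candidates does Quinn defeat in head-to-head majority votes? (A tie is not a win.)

0

Quinn against each rival (11 voters):
Quinn vs Park: Park, 10–1.
Quinn vs Osei: Osei wins 11–0.
Quinn vs Tanaka: Tanaka, 10–1.
Quinn vs Ekwueme: Quinn is ranked higher on 0 ballots, Ekwueme on 11. Ekwueme wins 11–0.
Quinn beats no one; loses to Park, Osei, Tanaka, Ekwueme — 0 pairwise wins.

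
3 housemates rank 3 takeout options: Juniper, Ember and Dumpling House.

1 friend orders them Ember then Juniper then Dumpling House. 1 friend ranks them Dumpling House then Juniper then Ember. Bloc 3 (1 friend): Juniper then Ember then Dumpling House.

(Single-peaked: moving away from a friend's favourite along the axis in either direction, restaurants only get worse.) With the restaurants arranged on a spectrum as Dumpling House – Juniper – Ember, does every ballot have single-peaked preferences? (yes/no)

Axis positions: Dumpling House=1, Juniper=2, Ember=3.
Bloc 1 (peak Ember at position 3): ranking walks positions 3-2-1, expanding outward from the peak — single-peaked.
Bloc 2 (peak Dumpling House at position 1): ranking walks positions 1-2-3, expanding outward from the peak — single-peaked.
Bloc 3 (peak Juniper at position 2): ranking walks positions 2-3-1, expanding outward from the peak — single-peaked.
Every ranking is single-peaked on this axis.

yes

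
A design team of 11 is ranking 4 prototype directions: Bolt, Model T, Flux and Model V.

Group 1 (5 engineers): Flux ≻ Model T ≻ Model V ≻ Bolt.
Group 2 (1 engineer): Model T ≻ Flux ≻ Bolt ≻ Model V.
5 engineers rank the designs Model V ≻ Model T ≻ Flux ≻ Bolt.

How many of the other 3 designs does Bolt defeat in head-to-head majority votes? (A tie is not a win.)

0

Bolt against each rival (11 engineers):
Bolt vs Model T: Bolt is ranked higher on 0 ballots, Model T on 11. Model T wins 11–0.
Bolt–Flux: Flux 11–0.
Bolt vs Model V: Bolt is ranked higher on 1 ballot, Model V on 10. Model V wins 10–1.
Bolt beats no one; loses to Model T, Flux, Model V — 0 pairwise wins.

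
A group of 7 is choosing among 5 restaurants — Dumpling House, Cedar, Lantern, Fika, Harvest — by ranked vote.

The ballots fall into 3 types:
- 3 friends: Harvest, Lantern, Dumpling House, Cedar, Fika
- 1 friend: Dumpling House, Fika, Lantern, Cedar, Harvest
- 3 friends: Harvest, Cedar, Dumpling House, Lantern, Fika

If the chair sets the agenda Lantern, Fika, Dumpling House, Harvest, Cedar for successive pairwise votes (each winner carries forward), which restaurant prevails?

Harvest

Round 1: Lantern vs Fika — 6–1, Lantern advances.
Round 2: Lantern vs Dumpling House — 3–4, Dumpling House advances.
Round 3: Dumpling House vs Harvest — 1–6, Harvest advances.
Round 4: Harvest vs Cedar — 6–1, Harvest advances.
The agenda winner is Harvest.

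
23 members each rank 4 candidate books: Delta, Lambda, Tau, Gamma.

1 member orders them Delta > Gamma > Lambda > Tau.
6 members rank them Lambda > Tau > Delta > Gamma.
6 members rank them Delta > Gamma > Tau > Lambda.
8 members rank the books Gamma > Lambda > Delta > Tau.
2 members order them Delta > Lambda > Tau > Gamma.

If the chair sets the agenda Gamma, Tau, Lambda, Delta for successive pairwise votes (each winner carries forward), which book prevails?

Delta

Round 1: Gamma vs Tau — 15–8, Gamma advances.
Round 2: Gamma vs Lambda — 15–8, Gamma advances.
Round 3: Gamma vs Delta — 8–15, Delta advances.
The agenda winner is Delta.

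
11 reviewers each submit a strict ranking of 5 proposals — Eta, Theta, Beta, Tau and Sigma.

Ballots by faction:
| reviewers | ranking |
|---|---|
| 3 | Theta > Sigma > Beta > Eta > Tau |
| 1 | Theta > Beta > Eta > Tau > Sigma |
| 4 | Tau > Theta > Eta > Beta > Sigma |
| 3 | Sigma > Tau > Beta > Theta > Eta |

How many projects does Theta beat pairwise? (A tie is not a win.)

Theta against each rival (11 reviewers):
Theta–Eta: Theta 11–0.
Theta–Beta: Theta 8–3.
Theta vs Tau: Tau wins 7–4.
Theta vs Sigma: Theta is ranked higher on 3+1+4 = 8 ballots, Sigma on 3. Theta wins 8–3.
Theta beats Eta, Beta, Sigma; loses to Tau — 3 pairwise wins.

3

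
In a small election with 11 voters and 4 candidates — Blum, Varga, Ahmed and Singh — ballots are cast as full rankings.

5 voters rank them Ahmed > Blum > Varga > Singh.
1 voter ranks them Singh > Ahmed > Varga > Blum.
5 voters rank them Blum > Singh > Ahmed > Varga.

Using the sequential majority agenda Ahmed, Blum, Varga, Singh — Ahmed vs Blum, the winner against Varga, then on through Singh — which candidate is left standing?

Round 1: Ahmed vs Blum — 6–5, Ahmed advances.
Round 2: Ahmed vs Varga — 11–0, Ahmed advances.
Round 3: Ahmed vs Singh — 5–6, Singh advances.
The agenda winner is Singh.

Singh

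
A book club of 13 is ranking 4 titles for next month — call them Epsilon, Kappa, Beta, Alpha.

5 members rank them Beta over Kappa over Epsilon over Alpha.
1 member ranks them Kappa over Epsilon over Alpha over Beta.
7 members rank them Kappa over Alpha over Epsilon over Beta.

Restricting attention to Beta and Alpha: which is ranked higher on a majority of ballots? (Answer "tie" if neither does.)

Ballots ranking Beta above Alpha: 5.
Ballots ranking Alpha above Beta: 13 − 5 = 8.
Alpha wins the head-to-head 8–5.

Alpha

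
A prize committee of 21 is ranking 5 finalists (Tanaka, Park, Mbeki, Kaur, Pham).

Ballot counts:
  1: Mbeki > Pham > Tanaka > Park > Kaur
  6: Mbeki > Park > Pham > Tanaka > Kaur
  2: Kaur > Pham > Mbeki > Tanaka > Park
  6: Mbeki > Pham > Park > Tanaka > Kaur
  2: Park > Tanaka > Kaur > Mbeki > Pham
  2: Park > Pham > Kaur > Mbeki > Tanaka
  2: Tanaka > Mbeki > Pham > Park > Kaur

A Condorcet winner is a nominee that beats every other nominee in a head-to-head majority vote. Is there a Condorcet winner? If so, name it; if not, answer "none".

Head-to-head results (21 jurors):
Tanaka vs Park: Park wins 16–5.
Tanaka–Mbeki: Mbeki 17–4.
Tanaka–Kaur: Tanaka 17–4.
Tanaka vs Pham: Pham wins 17–4.
Park vs Mbeki: Mbeki, 17–4.
Park vs Kaur: Park, 19–2.
Park–Pham: Pham 11–10.
Mbeki vs Kaur: Mbeki wins 15–6.
Mbeki vs Pham: Mbeki wins 17–4.
Kaur vs Pham: Pham, 17–4.
Mbeki beats each of Tanaka, Park, Kaur, Pham — Mbeki is the Condorcet winner.

Mbeki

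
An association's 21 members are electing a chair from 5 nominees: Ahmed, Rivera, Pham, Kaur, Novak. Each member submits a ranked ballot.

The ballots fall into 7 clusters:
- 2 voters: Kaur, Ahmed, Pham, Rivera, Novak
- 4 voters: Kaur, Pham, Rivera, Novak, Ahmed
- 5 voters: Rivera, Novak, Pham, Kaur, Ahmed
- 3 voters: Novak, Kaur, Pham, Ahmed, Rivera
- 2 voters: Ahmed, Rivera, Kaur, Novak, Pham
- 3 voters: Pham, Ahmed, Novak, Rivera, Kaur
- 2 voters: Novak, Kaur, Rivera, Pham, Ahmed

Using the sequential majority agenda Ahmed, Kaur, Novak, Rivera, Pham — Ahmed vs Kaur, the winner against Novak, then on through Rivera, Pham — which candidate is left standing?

Pham

Round 1: Ahmed vs Kaur — 5–16, Kaur advances.
Round 2: Kaur vs Novak — 8–13, Novak advances.
Round 3: Novak vs Rivera — 8–13, Rivera advances.
Round 4: Rivera vs Pham — 9–12, Pham advances.
Pham survives the agenda.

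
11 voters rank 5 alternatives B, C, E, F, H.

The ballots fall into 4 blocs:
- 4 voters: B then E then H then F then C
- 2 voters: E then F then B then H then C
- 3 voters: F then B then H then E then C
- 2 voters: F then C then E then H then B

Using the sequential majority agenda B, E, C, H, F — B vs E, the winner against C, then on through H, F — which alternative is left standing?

F

Round 1: B vs E — 7–4, B advances.
Round 2: B vs C — 9–2, B advances.
Round 3: B vs H — 9–2, B advances.
Round 4: B vs F — 4–7, F advances.
The agenda winner is F.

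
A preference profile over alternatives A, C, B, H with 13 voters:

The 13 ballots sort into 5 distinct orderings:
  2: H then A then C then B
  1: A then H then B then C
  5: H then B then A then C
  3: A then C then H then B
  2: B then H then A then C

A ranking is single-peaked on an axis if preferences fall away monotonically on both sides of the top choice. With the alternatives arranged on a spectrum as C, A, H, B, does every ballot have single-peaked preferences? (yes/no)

yes

Axis positions: C=1, A=2, H=3, B=4.
Type 1 (peak H at position 3): ranking walks positions 3-2-1-4, expanding outward from the peak — single-peaked.
Type 2 (peak A at position 2): ranking walks positions 2-3-4-1, expanding outward from the peak — single-peaked.
Type 3 (peak H at position 3): ranking walks positions 3-4-2-1, expanding outward from the peak — single-peaked.
Type 4 (peak A at position 2): ranking walks positions 2-1-3-4, expanding outward from the peak — single-peaked.
Type 5 (peak B at position 4): ranking walks positions 4-3-2-1, expanding outward from the peak — single-peaked.
Every ranking is single-peaked on this axis.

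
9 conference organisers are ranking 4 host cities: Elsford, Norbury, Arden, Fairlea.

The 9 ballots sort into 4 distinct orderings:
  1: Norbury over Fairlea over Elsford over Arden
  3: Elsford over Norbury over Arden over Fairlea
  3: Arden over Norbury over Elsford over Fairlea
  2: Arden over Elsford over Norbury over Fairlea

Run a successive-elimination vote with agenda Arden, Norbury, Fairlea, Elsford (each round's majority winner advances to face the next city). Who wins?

Arden

Round 1: Arden vs Norbury — 5–4, Arden advances.
Round 2: Arden vs Fairlea — 8–1, Arden advances.
Round 3: Arden vs Elsford — 5–4, Arden advances.
Arden survives the agenda.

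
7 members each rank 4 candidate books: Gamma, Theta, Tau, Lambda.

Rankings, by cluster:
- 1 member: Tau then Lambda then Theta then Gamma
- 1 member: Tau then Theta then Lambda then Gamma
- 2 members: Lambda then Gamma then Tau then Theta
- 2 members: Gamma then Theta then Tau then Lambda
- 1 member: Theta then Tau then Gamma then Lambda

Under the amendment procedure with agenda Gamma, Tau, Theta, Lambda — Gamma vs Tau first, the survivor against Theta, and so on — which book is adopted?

Lambda

Round 1: Gamma vs Tau — 4–3, Gamma advances.
Round 2: Gamma vs Theta — 4–3, Gamma advances.
Round 3: Gamma vs Lambda — 3–4, Lambda advances.
Lambda survives the agenda.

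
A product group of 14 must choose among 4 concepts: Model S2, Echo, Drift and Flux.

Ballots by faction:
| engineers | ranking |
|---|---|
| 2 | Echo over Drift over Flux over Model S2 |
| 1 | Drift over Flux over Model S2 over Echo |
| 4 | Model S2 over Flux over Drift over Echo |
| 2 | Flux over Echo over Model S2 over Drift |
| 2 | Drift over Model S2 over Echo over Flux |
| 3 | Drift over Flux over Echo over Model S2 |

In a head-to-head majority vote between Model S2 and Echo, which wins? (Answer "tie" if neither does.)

tie

Ballots ranking Model S2 above Echo: 1 + 4 + 2 = 7.
Ballots ranking Echo above Model S2: 14 − 7 = 7.
7–7: the pair ties.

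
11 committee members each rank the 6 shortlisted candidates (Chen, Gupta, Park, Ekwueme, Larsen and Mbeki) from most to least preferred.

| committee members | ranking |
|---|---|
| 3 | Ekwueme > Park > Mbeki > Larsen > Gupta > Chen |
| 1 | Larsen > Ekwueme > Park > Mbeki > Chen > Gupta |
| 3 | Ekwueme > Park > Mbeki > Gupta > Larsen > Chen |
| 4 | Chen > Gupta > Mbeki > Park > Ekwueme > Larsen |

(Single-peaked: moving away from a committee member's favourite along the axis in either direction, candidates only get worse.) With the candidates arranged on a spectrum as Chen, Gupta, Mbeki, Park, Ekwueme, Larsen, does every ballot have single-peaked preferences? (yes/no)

Axis positions: Chen=1, Gupta=2, Mbeki=3, Park=4, Ekwueme=5, Larsen=6.
Group 1 (peak Ekwueme at position 5): ranking walks positions 5-4-3-6-2-1, expanding outward from the peak — single-peaked.
Group 2: ranking walks positions 6-5-4-3-1-2; Chen is ranked above Gupta even though Gupta lies between Chen and the peak Larsen on the axis — preferences dip and rise again. Not single-peaked.
Group 3 (peak Ekwueme at position 5): ranking walks positions 5-4-3-2-6-1, expanding outward from the peak — single-peaked.
Group 4 (peak Chen at position 1): ranking walks positions 1-2-3-4-5-6, expanding outward from the peak — single-peaked.
Group 2 violates single-peakedness, so the profile is not single-peaked on this axis.

no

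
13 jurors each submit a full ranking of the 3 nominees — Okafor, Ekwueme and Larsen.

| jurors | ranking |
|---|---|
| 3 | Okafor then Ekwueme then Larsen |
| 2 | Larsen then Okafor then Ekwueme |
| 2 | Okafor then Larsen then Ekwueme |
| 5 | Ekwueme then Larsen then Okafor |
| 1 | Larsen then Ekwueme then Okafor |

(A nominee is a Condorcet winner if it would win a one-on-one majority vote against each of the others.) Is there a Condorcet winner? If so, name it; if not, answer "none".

Head-to-head results (13 jurors):
Okafor vs Ekwueme: Okafor preferred on 3+2+2 = 7 ballots; Okafor wins 7–6.
Okafor vs Larsen: 5 to 8, Larsen.
Ekwueme vs Larsen: Ekwueme is ranked higher on 3+5 = 8 ballots, Larsen on 5. Ekwueme wins 8–5.
Every nominee loses at least once (Okafor loses to Larsen; Ekwueme loses to Okafor; Larsen loses to Ekwueme). The majority relation contains the cycle Okafor > Ekwueme > Larsen > Okafor, so there is no Condorcet winner.

none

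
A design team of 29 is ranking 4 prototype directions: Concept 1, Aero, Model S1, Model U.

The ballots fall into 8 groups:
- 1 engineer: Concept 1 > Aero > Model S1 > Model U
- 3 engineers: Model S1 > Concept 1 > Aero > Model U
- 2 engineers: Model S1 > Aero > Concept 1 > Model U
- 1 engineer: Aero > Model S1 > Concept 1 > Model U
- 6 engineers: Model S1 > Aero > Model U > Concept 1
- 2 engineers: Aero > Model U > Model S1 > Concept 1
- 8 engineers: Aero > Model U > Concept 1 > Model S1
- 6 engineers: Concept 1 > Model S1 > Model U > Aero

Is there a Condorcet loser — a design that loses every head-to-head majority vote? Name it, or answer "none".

Head-to-head results (29 engineers):
Concept 1 vs Aero: Aero, 19–10.
Concept 1 vs Model S1: Concept 1, 15–14.
Concept 1–Model U: Model U 16–13.
Aero vs Model S1: Model S1 wins 17–12.
Aero vs Model U: Aero preferred on 23 ballots; Aero wins 23–6.
Model S1 vs Model U: 1+3+2+1+6+6 = 19 for Model S1, 10 for Model U — Model S1 by 19–10.
Each design has at least one pairwise win (Concept 1 beats Model S1; Aero beats Concept 1; Model S1 beats Aero; Model U beats Concept 1) — no Condorcet loser.

none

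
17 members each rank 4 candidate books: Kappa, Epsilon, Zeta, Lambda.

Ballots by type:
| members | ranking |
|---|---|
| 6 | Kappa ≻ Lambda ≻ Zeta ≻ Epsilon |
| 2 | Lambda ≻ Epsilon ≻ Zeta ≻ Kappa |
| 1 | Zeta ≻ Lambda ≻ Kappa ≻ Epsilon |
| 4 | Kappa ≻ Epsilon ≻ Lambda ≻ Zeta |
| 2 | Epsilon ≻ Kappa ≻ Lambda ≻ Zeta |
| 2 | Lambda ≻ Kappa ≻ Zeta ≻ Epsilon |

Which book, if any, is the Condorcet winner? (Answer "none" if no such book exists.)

Kappa

Pairwise majorities:
Kappa–Epsilon: Kappa 13–4.
Kappa–Zeta: Kappa 14–3.
Kappa vs Lambda: Kappa, 12–5.
Epsilon–Zeta: Zeta 9–8.
Epsilon vs Lambda: Lambda wins 11–6.
Zeta–Lambda: Lambda 16–1.
Only Kappa has no losses; Kappa is the Condorcet winner.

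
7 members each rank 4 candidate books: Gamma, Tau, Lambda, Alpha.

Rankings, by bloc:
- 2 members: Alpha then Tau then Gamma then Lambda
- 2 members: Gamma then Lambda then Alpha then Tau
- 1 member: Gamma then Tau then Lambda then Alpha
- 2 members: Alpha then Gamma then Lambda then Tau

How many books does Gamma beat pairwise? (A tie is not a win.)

2

Gamma against each rival (7 members):
Gamma vs Tau: Gamma wins 5–2.
Gamma vs Lambda: Gamma is ranked higher on 2+2+1+2 = 7 ballots, Lambda on 0. Gamma wins 7–0.
Gamma vs Alpha: 2+1 = 3 for Gamma, 4 for Alpha — Alpha by 4–3.
Gamma beats Tau, Lambda; loses to Alpha — 2 pairwise wins.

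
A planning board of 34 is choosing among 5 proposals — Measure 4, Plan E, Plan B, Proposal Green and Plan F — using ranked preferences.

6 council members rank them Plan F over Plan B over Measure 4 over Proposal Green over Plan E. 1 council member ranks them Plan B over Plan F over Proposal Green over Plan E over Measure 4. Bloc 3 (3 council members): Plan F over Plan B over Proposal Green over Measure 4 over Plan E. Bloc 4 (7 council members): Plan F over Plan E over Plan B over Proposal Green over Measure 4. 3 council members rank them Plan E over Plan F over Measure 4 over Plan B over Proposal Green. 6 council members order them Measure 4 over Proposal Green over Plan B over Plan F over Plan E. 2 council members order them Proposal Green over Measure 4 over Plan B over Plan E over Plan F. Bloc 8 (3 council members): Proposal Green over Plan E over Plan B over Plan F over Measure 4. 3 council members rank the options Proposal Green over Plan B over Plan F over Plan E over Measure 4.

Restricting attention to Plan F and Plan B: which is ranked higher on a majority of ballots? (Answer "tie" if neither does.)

Ballots ranking Plan F above Plan B: 6 + 3 + 7 + 3 = 19.
Ballots ranking Plan B above Plan F: 34 − 19 = 15.
Plan F wins the head-to-head 19–15.

Plan F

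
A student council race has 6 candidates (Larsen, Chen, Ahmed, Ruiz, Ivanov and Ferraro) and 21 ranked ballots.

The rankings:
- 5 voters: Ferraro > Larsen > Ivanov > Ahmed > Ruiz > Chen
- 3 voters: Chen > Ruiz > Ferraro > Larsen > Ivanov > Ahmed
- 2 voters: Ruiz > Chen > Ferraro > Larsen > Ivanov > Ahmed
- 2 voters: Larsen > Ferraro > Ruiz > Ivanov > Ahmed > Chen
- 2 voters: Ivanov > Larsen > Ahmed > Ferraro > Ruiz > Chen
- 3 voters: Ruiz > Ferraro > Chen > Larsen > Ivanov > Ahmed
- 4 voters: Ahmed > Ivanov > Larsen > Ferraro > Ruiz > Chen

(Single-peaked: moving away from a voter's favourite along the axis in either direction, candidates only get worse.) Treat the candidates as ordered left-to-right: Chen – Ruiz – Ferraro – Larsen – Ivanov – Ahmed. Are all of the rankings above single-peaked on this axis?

Axis positions: Chen=1, Ruiz=2, Ferraro=3, Larsen=4, Ivanov=5, Ahmed=6.
Cluster 1 (peak Ferraro at position 3): ranking walks positions 3-4-5-6-2-1, expanding outward from the peak — single-peaked.
Cluster 2 (peak Chen at position 1): ranking walks positions 1-2-3-4-5-6, expanding outward from the peak — single-peaked.
Cluster 3 (peak Ruiz at position 2): ranking walks positions 2-1-3-4-5-6, expanding outward from the peak — single-peaked.
Cluster 4 (peak Larsen at position 4): ranking walks positions 4-3-2-5-6-1, expanding outward from the peak — single-peaked.
Cluster 5 (peak Ivanov at position 5): ranking walks positions 5-4-6-3-2-1, expanding outward from the peak — single-peaked.
Cluster 6 (peak Ruiz at position 2): ranking walks positions 2-3-1-4-5-6, expanding outward from the peak — single-peaked.
Cluster 7 (peak Ahmed at position 6): ranking walks positions 6-5-4-3-2-1, expanding outward from the peak — single-peaked.
Every ranking is single-peaked on this axis.

yes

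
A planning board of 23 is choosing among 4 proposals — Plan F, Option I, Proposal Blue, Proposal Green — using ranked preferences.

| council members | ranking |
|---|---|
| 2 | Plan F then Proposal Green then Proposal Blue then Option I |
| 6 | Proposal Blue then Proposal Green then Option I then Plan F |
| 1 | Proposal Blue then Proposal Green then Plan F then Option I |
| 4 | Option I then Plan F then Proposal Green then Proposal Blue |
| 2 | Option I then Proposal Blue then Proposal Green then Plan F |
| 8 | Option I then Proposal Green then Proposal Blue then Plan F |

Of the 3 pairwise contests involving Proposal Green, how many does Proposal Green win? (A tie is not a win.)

2

Proposal Green against each rival (23 council members):
Proposal Green–Plan F: Proposal Green 17–6.
Proposal Green vs Option I: 2+6+1 = 9 for Proposal Green, 14 for Option I — Option I by 14–9.
Proposal Green vs Proposal Blue: Proposal Green is ranked higher on 2+4+8 = 14 ballots, Proposal Blue on 9. Proposal Green wins 14–9.
Proposal Green beats Plan F, Proposal Blue; loses to Option I — 2 pairwise wins.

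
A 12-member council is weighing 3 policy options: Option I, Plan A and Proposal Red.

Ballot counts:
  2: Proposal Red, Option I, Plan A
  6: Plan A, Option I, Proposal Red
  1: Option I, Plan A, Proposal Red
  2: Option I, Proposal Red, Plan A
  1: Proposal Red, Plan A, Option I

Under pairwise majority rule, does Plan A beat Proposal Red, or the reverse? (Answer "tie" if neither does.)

Plan A

Ballots ranking Plan A above Proposal Red: 6 + 1 = 7.
Ballots ranking Proposal Red above Plan A: 12 − 7 = 5.
Plan A wins the head-to-head 7–5.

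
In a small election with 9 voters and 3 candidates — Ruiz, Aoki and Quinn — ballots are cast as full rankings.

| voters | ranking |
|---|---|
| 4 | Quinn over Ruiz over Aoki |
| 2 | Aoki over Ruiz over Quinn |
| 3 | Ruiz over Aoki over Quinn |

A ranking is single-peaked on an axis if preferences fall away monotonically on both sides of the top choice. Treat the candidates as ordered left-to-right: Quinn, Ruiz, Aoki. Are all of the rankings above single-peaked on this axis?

Axis positions: Quinn=1, Ruiz=2, Aoki=3.
Ballot type 1 (peak Quinn at position 1): ranking walks positions 1-2-3, expanding outward from the peak — single-peaked.
Ballot type 2 (peak Aoki at position 3): ranking walks positions 3-2-1, expanding outward from the peak — single-peaked.
Ballot type 3 (peak Ruiz at position 2): ranking walks positions 2-3-1, expanding outward from the peak — single-peaked.
Every ranking is single-peaked on this axis.

yes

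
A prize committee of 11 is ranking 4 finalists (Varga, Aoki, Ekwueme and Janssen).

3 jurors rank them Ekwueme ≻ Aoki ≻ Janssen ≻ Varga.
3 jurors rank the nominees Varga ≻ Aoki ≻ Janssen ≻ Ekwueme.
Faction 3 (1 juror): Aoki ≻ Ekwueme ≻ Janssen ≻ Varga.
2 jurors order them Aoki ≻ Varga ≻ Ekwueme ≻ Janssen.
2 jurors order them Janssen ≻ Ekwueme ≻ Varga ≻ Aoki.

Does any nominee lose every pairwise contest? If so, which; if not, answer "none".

Varga

Pairwise majorities:
Varga vs Aoki: Aoki wins 6–5.
Varga vs Ekwueme: Ekwueme, 6–5.
Varga vs Janssen: Varga is ranked higher on 3+2 = 5 ballots, Janssen on 6. Janssen wins 6–5.
Aoki vs Ekwueme: 3+1+2 = 6 for Aoki, 5 for Ekwueme — Aoki by 6–5.
Aoki vs Janssen: Aoki wins 9–2.
Ekwueme–Janssen: Ekwueme 6–5.
Varga loses to every other nominee — it is the Condorcet loser.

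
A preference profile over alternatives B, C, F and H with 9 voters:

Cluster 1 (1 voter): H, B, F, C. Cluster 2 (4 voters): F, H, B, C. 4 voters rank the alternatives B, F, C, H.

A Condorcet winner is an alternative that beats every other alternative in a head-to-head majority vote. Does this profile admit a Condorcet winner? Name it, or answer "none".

none

Pairwise majorities:
B vs C: B, 9–0.
B vs F: B wins 5–4.
B–H: H 5–4.
C vs F: 0 for C, 9 for F — F by 9–0.
C vs H: 4 for C, 5 for H — H by 5–4.
F vs H: 8 to 1, F.
Every alternative loses at least once (B loses to H; C loses to B; F loses to B; H loses to F). The majority relation contains the cycle B beats F beats H beats B, so there is no Condorcet winner.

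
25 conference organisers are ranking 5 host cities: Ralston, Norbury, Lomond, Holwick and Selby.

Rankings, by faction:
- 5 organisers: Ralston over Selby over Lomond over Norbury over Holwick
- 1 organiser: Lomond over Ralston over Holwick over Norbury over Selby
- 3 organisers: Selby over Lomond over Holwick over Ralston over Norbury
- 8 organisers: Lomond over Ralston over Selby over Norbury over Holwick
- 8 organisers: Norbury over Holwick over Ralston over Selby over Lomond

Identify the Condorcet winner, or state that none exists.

Pairwise majorities:
Ralston vs Norbury: Ralston, 17–8.
Ralston vs Lomond: Ralston wins 13–12.
Ralston vs Holwick: Ralston wins 14–11.
Ralston vs Selby: Ralston preferred on 5+1+8+8 = 22 ballots; Ralston wins 22–3.
Norbury vs Lomond: Lomond wins 17–8.
Norbury vs Holwick: Norbury is ranked higher on 5+8+8 = 21 ballots, Holwick on 4. Norbury wins 21–4.
Norbury vs Selby: 9 to 16, Selby.
Lomond–Holwick: Lomond 17–8.
Lomond–Selby: Selby 16–9.
Holwick–Selby: Selby 16–9.
Only Ralston has no losses; Ralston is the Condorcet winner.

Ralston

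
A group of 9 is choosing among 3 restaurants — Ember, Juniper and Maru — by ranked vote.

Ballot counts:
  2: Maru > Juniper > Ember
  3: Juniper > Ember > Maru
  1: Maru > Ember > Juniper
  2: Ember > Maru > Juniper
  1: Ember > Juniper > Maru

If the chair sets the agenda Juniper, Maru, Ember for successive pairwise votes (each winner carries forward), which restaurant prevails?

Round 1: Juniper vs Maru — 4–5, Maru advances.
Round 2: Maru vs Ember — 3–6, Ember advances.
The agenda winner is Ember.

Ember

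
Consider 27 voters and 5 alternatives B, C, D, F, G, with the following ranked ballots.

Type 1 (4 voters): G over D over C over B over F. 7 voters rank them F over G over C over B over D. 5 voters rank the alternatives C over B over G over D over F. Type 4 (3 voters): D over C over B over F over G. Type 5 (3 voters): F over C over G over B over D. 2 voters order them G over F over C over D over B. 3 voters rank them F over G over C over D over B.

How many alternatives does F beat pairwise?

F against each rival (27 voters):
F vs B: F wins 15–12.
F–C: F 15–12.
F vs D: 15 to 12, F.
F–G: F 16–11.
F beats B, C, D, G — 4 pairwise wins.

4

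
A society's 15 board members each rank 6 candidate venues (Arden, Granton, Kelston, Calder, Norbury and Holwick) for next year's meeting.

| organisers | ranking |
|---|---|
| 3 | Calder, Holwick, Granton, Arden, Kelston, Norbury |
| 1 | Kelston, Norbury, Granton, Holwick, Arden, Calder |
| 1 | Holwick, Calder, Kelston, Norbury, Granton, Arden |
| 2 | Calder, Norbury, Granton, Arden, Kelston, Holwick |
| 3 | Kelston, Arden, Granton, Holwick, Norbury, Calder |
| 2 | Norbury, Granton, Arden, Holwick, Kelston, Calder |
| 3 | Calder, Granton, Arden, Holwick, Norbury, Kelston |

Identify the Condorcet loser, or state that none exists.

Norbury

Pairwise majorities:
Arden vs Granton: 3 to 12, Granton.
Arden vs Kelston: 10 to 5, Arden.
Arden vs Calder: Calder, 9–6.
Arden vs Norbury: Arden is ranked higher on 3+3+3 = 9 ballots, Norbury on 6. Arden wins 9–6.
Arden vs Holwick: 2+3+2+3 = 10 for Arden, 5 for Holwick — Arden by 10–5.
Granton vs Kelston: Granton is ranked higher on 3+2+2+3 = 10 ballots, Kelston on 5. Granton wins 10–5.
Granton vs Calder: 6 to 9, Calder.
Granton vs Norbury: 9 to 6, Granton.
Granton vs Holwick: 1+2+3+2+3 = 11 for Granton, 4 for Holwick — Granton by 11–4.
Kelston vs Calder: 6 to 9, Calder.
Kelston vs Norbury: 3+1+1+3 = 8 for Kelston, 7 for Norbury — Kelston by 8–7.
Kelston vs Holwick: 1+2+3 = 6 for Kelston, 9 for Holwick — Holwick by 9–6.
Calder–Norbury: Calder 9–6.
Calder vs Holwick: 8 to 7, Calder.
Norbury–Holwick: Holwick 10–5.
Norbury loses to every other city — it is the Condorcet loser.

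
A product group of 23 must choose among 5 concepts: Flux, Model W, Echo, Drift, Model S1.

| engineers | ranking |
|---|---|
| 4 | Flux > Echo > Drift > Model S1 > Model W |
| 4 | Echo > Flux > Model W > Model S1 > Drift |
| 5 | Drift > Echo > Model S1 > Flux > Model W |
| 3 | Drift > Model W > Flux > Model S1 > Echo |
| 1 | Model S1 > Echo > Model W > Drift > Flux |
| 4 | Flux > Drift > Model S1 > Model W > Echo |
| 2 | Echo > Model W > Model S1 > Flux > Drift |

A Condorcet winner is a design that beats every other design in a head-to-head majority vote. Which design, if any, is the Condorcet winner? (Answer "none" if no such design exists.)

Pairwise majorities:
Flux–Model W: Flux 17–6.
Flux vs Echo: Echo wins 12–11.
Flux vs Drift: 4+4+4+2 = 14 for Flux, 9 for Drift — Flux by 14–9.
Flux vs Model S1: Flux preferred on 4+4+3+4 = 15 ballots; Flux wins 15–8.
Model W–Echo: Echo 16–7.
Model W–Drift: Drift 16–7.
Model W vs Model S1: Model S1, 14–9.
Echo vs Drift: Drift, 12–11.
Echo vs Model S1: Echo, 15–8.
Drift vs Model S1: 16 to 7, Drift.
No design is unbeaten: Flux loses to Echo; Model W loses to Flux; Echo loses to Drift; Drift loses to Flux; Model S1 loses to Flux. In particular Flux beats Drift beats Echo beats Flux is a majority cycle — no Condorcet winner exists.

none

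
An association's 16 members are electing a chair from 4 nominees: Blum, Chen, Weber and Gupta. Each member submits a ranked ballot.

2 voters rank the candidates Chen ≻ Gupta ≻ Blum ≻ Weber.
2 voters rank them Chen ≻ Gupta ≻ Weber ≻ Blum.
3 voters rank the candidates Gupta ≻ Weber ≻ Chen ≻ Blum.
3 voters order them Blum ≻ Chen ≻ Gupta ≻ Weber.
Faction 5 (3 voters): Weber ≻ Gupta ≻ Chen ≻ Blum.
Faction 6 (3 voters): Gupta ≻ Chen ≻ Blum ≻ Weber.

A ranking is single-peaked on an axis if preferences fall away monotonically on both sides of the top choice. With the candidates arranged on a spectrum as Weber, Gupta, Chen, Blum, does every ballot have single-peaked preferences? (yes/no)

yes

Axis positions: Weber=1, Gupta=2, Chen=3, Blum=4.
Faction 1 (peak Chen at position 3): ranking walks positions 3-2-4-1, expanding outward from the peak — single-peaked.
Faction 2 (peak Chen at position 3): ranking walks positions 3-2-1-4, expanding outward from the peak — single-peaked.
Faction 3 (peak Gupta at position 2): ranking walks positions 2-1-3-4, expanding outward from the peak — single-peaked.
Faction 4 (peak Blum at position 4): ranking walks positions 4-3-2-1, expanding outward from the peak — single-peaked.
Faction 5 (peak Weber at position 1): ranking walks positions 1-2-3-4, expanding outward from the peak — single-peaked.
Faction 6 (peak Gupta at position 2): ranking walks positions 2-3-4-1, expanding outward from the peak — single-peaked.
Every ranking is single-peaked on this axis.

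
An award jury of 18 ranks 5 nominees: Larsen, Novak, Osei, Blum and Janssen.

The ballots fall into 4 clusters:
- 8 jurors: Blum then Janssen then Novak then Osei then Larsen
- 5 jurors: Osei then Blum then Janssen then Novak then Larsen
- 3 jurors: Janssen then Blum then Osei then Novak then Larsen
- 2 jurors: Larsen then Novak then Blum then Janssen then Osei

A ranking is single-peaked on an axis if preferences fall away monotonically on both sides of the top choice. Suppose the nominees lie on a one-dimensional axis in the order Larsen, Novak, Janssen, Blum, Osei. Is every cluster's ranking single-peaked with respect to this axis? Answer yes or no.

Axis positions: Larsen=1, Novak=2, Janssen=3, Blum=4, Osei=5.
Cluster 1 (peak Blum at position 4): ranking walks positions 4-3-2-5-1, expanding outward from the peak — single-peaked.
Cluster 2 (peak Osei at position 5): ranking walks positions 5-4-3-2-1, expanding outward from the peak — single-peaked.
Cluster 3 (peak Janssen at position 3): ranking walks positions 3-4-5-2-1, expanding outward from the peak — single-peaked.
Cluster 4: ranking walks positions 1-2-4-3-5; Blum is ranked above Janssen even though Janssen lies between Blum and the peak Larsen on the axis — preferences dip and rise again. Not single-peaked.
Cluster 4 violates single-peakedness, so the profile is not single-peaked on this axis.

no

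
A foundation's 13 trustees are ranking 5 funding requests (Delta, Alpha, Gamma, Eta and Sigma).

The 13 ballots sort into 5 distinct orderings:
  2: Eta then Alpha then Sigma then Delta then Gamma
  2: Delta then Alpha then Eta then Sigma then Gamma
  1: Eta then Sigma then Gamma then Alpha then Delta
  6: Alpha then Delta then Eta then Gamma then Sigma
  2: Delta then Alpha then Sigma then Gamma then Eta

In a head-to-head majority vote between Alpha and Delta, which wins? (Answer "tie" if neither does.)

Alpha

Ballots ranking Alpha above Delta: 2 + 1 + 6 = 9.
Ballots ranking Delta above Alpha: 13 − 9 = 4.
Alpha wins the head-to-head 9–4.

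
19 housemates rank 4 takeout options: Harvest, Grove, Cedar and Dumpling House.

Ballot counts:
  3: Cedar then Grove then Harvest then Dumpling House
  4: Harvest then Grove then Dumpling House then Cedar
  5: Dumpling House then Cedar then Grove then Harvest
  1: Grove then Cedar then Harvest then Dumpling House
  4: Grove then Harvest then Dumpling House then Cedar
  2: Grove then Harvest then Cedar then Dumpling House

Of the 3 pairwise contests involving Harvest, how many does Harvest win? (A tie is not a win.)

2

Harvest against each rival (19 friends):
Harvest vs Grove: 4 for Harvest, 15 for Grove — Grove by 15–4.
Harvest–Cedar: Harvest 10–9.
Harvest vs Dumpling House: Harvest is ranked higher on 3+4+1+4+2 = 14 ballots, Dumpling House on 5. Harvest wins 14–5.
Harvest beats Cedar, Dumpling House; loses to Grove — 2 pairwise wins.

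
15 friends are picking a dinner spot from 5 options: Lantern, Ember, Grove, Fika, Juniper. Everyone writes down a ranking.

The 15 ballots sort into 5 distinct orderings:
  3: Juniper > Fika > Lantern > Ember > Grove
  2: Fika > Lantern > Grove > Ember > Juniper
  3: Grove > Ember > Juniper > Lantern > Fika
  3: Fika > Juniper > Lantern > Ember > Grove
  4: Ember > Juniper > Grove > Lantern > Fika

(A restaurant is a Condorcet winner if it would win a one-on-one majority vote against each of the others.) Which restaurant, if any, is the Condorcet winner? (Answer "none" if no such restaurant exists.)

none

Pairwise majorities:
Lantern vs Ember: Lantern preferred on 3+2+3 = 8 ballots; Lantern wins 8–7.
Lantern vs Grove: Lantern is ranked higher on 3+2+3 = 8 ballots, Grove on 7. Lantern wins 8–7.
Lantern vs Fika: 3+4 = 7 for Lantern, 8 for Fika — Fika by 8–7.
Lantern vs Juniper: 2 to 13, Juniper.
Ember vs Grove: 3+3+4 = 10 for Ember, 5 for Grove — Ember by 10–5.
Ember vs Fika: Ember is ranked higher on 3+4 = 7 ballots, Fika on 8. Fika wins 8–7.
Ember vs Juniper: Ember preferred on 2+3+4 = 9 ballots; Ember wins 9–6.
Grove vs Fika: Grove is ranked higher on 3+4 = 7 ballots, Fika on 8. Fika wins 8–7.
Grove vs Juniper: Grove is ranked higher on 2+3 = 5 ballots, Juniper on 10. Juniper wins 10–5.
Fika vs Juniper: 2+3 = 5 for Fika, 10 for Juniper — Juniper by 10–5.
No restaurant is unbeaten: Lantern loses to Fika; Ember loses to Lantern; Grove loses to Lantern; Fika loses to Juniper; Juniper loses to Ember. In particular Lantern → Ember → Juniper → Lantern is a majority cycle — no Condorcet winner exists.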